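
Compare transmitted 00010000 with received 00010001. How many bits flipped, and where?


XOR: 00000001

1 error(s) at position(s): 7


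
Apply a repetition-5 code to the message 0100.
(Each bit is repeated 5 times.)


Each bit -> 5 copies

00000111110000000000


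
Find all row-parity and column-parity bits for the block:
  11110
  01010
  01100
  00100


Row parities: 0001
Column parities: 11100

Row P: 0001, Col P: 11100, Corner: 1


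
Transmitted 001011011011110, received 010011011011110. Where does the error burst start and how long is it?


XOR: 011000000000000

Burst at position 1, length 2


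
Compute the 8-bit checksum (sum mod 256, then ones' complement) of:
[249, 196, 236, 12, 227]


Sum = 920 mod 256 = 152
Complement = 103

103


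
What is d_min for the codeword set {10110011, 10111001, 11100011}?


Comparing all pairs, minimum distance: 2
Can detect 1 errors, correct 0 errors

2


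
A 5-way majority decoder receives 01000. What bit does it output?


Ones: 1 out of 5
Threshold: 3

0 (1/5 voted 1)


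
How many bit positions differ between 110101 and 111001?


XOR: 001100
Count of 1s: 2

2


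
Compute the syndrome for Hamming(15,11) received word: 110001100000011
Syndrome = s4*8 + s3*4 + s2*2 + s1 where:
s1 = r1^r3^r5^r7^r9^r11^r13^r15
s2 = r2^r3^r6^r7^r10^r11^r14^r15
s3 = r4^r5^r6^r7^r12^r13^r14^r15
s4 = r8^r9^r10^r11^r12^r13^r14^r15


s1=1, s2=1, s3=0, s4=0

Syndrome = 3 (error at position 3)


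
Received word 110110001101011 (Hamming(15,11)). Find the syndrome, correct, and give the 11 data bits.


Syndrome = 12: error at position 12

Data: 01001100011 (corrected bit 12)


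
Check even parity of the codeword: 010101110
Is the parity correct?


Number of 1s: 5

No, parity error (5 ones)


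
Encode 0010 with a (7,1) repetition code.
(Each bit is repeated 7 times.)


Each bit -> 7 copies

0000000000000011111110000000


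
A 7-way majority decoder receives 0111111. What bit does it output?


Ones: 6 out of 7
Threshold: 4

1 (6/7 voted 1)


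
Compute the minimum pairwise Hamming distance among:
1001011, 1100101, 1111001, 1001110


Comparing all pairs, minimum distance: 2
Can detect 1 errors, correct 0 errors

2


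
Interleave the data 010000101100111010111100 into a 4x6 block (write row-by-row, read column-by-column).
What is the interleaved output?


Matrix:
  010000
  101100
  111010
  111100
Read columns: 011110110111010100100000

011110110111010100100000


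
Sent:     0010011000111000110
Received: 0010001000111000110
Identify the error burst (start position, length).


XOR: 0000010000000000000

Burst at position 5, length 1


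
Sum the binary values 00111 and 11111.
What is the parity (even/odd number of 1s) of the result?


00111 = 7
11111 = 31
Sum = 38 = 100110
1s count = 3

odd parity (3 ones in 100110)


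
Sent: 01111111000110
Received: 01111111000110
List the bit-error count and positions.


XOR: 00000000000000

0 errors (received matches sent)


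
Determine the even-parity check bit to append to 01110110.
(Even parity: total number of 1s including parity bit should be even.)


Number of 1s in data: 5
Parity bit: 1

1


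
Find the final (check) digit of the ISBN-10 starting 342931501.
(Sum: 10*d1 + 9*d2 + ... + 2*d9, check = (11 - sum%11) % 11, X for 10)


Weighted sum: 190
190 mod 11 = 3

Check digit: 8


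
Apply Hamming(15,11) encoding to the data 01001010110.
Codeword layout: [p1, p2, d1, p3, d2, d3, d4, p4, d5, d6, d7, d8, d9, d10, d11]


Parity bits: p1=0, p2=0, p3=1, p4=0

000110001010110


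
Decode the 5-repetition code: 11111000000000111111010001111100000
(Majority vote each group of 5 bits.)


Groups: 11111, 00000, 00001, 11111, 01000, 11111, 00000
Majority votes: 1001010

1001010


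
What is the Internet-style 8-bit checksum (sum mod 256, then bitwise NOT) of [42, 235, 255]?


Sum = 532 mod 256 = 20
Complement = 235

235


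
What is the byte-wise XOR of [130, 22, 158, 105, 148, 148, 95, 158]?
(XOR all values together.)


XOR chain: 130 ^ 22 ^ 158 ^ 105 ^ 148 ^ 148 ^ 95 ^ 158 = 162

162


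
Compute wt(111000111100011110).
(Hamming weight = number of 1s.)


Counting 1s in 111000111100011110

11


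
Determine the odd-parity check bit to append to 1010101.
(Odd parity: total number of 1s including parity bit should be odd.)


Number of 1s in data: 4
Parity bit: 1

1


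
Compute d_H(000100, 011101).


XOR: 011001
Count of 1s: 3

3


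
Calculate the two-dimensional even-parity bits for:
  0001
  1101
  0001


Row parities: 111
Column parities: 1101

Row P: 111, Col P: 1101, Corner: 1


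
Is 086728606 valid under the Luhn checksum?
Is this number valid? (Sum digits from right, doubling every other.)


Luhn sum = 39
39 mod 10 = 9

Invalid (Luhn sum mod 10 = 9)


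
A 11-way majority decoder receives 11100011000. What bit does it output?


Ones: 5 out of 11
Threshold: 6

0 (5/11 voted 1)


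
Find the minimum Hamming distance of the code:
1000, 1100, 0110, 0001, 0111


Comparing all pairs, minimum distance: 1
Can detect 0 errors, correct 0 errors

1


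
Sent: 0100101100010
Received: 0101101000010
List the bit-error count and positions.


XOR: 0001000100000

2 error(s) at position(s): 3, 7


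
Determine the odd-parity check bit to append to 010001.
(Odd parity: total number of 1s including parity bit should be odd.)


Number of 1s in data: 2
Parity bit: 1

1


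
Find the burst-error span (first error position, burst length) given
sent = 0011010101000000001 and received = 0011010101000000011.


XOR: 0000000000000000010

Burst at position 17, length 1


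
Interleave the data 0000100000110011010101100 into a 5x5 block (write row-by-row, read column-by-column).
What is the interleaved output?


Matrix:
  00001
  00000
  11001
  10101
  01100
Read columns: 0011000101000110000010110

0011000101000110000010110


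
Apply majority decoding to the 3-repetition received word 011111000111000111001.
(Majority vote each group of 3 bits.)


Groups: 011, 111, 000, 111, 000, 111, 001
Majority votes: 1101010

1101010


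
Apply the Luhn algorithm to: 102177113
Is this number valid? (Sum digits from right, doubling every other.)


Luhn sum = 23
23 mod 10 = 3

Invalid (Luhn sum mod 10 = 3)


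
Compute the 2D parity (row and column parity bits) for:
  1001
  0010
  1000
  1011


Row parities: 0111
Column parities: 1000

Row P: 0111, Col P: 1000, Corner: 1


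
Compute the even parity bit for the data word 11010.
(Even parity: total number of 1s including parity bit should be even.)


Number of 1s in data: 3
Parity bit: 1

1


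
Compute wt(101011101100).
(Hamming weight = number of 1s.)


Counting 1s in 101011101100

7


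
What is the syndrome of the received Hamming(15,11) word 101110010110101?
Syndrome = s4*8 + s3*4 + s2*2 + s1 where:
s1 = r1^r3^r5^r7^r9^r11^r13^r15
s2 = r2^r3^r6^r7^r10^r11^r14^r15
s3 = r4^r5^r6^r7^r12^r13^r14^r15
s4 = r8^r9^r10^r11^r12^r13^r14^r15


s1=0, s2=0, s3=0, s4=1

Syndrome = 8 (error at position 8)


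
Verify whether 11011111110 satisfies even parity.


Number of 1s: 9

No, parity error (9 ones)


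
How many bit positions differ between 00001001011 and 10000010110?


XOR: 10001011101
Count of 1s: 6

6


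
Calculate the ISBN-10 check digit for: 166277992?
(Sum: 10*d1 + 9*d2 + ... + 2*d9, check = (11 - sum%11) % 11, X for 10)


Weighted sum: 270
270 mod 11 = 6

Check digit: 5


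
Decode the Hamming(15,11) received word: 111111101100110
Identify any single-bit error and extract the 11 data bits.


Syndrome = 0: no error detected

Data: 11111100110 (no errors)


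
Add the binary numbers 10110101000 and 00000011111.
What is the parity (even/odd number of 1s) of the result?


10110101000 = 1448
00000011111 = 31
Sum = 1479 = 10111000111
1s count = 7

odd parity (7 ones in 10111000111)


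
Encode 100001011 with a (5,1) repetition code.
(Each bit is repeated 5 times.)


Each bit -> 5 copies

111110000000000000000000011111000001111111111


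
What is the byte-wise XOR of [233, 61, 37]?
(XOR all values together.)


XOR chain: 233 ^ 61 ^ 37 = 241

241


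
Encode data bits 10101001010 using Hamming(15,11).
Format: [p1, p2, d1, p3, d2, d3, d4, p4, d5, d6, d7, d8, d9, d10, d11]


Parity bits: p1=0, p2=1, p3=1, p4=1

011101011001010


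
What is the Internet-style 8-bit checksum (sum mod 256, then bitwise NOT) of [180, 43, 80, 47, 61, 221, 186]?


Sum = 818 mod 256 = 50
Complement = 205

205


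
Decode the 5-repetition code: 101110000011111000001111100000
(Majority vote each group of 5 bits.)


Groups: 10111, 00000, 11111, 00000, 11111, 00000
Majority votes: 101010

101010


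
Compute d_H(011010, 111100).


XOR: 100110
Count of 1s: 3

3


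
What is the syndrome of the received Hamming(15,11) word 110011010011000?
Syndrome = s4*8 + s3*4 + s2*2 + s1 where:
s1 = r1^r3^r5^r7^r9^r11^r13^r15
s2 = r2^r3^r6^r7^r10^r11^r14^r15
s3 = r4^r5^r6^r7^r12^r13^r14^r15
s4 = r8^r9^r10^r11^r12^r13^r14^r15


s1=1, s2=1, s3=1, s4=1

Syndrome = 15 (error at position 15)


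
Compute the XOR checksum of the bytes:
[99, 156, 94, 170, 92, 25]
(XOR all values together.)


XOR chain: 99 ^ 156 ^ 94 ^ 170 ^ 92 ^ 25 = 78

78


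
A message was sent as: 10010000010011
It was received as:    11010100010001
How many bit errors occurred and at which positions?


XOR: 01000100000010

3 error(s) at position(s): 1, 5, 12


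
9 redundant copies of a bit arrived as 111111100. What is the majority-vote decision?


Ones: 7 out of 9
Threshold: 5

1 (7/9 voted 1)


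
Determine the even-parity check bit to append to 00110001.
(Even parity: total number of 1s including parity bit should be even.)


Number of 1s in data: 3
Parity bit: 1

1


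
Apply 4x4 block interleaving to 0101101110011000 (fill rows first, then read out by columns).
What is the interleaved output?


Matrix:
  0101
  1011
  1001
  1000
Read columns: 0111100001001110

0111100001001110


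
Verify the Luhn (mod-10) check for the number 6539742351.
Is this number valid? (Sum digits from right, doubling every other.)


Luhn sum = 41
41 mod 10 = 1

Invalid (Luhn sum mod 10 = 1)


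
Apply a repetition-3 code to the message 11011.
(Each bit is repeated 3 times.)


Each bit -> 3 copies

111111000111111


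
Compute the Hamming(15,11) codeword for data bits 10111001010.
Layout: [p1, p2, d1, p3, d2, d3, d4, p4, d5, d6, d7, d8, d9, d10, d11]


Parity bits: p1=1, p2=0, p3=0, p4=1

101001111001010


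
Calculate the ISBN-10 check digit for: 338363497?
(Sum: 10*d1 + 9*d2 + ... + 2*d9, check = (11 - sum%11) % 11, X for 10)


Weighted sum: 250
250 mod 11 = 8

Check digit: 3


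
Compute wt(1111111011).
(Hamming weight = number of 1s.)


Counting 1s in 1111111011

9


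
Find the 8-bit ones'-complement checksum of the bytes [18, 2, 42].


Sum = 62 mod 256 = 62
Complement = 193

193


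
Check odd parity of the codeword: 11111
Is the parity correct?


Number of 1s: 5

Yes, parity is correct (5 ones)


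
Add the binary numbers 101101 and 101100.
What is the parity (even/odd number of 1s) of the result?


101101 = 45
101100 = 44
Sum = 89 = 1011001
1s count = 4

even parity (4 ones in 1011001)


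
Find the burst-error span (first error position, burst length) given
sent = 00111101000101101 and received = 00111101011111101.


XOR: 00000000011010000

Burst at position 9, length 4


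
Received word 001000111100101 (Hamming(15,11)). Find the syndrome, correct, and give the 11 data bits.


Syndrome = 13: error at position 13

Data: 10011100001 (corrected bit 13)


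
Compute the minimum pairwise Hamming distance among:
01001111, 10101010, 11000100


Comparing all pairs, minimum distance: 4
Can detect 3 errors, correct 1 errors

4


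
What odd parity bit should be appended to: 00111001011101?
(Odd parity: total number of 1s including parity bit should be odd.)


Number of 1s in data: 8
Parity bit: 1

1


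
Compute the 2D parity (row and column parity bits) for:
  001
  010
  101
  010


Row parities: 1101
Column parities: 100

Row P: 1101, Col P: 100, Corner: 1


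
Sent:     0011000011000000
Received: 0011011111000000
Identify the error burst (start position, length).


XOR: 0000011100000000

Burst at position 5, length 3


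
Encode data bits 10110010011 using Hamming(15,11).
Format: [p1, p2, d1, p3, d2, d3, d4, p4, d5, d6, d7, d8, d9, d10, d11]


Parity bits: p1=0, p2=0, p3=0, p4=1

001001110010011


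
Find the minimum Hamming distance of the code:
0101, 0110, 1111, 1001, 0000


Comparing all pairs, minimum distance: 2
Can detect 1 errors, correct 0 errors

2


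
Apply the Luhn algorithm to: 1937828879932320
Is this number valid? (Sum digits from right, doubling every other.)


Luhn sum = 85
85 mod 10 = 5

Invalid (Luhn sum mod 10 = 5)


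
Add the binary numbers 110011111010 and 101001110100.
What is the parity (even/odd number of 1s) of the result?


110011111010 = 3322
101001110100 = 2676
Sum = 5998 = 1011101101110
1s count = 9

odd parity (9 ones in 1011101101110)


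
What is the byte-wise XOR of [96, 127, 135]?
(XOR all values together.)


XOR chain: 96 ^ 127 ^ 135 = 152

152


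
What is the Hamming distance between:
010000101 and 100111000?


XOR: 110111101
Count of 1s: 7

7


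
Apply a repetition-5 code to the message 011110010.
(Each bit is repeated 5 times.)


Each bit -> 5 copies

000001111111111111111111100000000001111100000


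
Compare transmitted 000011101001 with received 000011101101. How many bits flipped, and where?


XOR: 000000000100

1 error(s) at position(s): 9


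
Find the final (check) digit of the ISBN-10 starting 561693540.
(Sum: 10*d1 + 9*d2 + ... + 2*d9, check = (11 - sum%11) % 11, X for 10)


Weighted sum: 255
255 mod 11 = 2

Check digit: 9


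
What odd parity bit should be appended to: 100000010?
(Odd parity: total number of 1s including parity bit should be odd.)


Number of 1s in data: 2
Parity bit: 1

1


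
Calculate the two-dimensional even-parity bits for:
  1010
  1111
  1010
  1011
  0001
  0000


Row parities: 000110
Column parities: 0101

Row P: 000110, Col P: 0101, Corner: 0


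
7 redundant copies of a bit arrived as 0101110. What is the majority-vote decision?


Ones: 4 out of 7
Threshold: 4

1 (4/7 voted 1)


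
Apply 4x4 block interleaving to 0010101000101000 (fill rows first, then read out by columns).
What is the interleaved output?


Matrix:
  0010
  1010
  0010
  1000
Read columns: 0101000011100000

0101000011100000


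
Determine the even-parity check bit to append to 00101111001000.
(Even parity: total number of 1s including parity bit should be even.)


Number of 1s in data: 6
Parity bit: 0

0


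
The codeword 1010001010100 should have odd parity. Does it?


Number of 1s: 5

Yes, parity is correct (5 ones)


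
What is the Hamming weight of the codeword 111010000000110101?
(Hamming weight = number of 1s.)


Counting 1s in 111010000000110101

8


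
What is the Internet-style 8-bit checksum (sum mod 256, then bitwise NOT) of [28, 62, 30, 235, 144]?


Sum = 499 mod 256 = 243
Complement = 12

12


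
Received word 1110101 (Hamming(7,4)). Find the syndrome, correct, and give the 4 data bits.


Syndrome = 2: error at position 2

Data: 1101 (corrected bit 2)


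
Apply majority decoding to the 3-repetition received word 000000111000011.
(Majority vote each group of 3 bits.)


Groups: 000, 000, 111, 000, 011
Majority votes: 00101

00101


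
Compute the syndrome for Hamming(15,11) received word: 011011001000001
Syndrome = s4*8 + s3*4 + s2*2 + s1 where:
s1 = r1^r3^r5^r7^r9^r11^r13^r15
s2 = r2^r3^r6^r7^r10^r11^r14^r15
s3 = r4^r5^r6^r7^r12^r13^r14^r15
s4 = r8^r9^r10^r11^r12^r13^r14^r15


s1=0, s2=0, s3=1, s4=0

Syndrome = 4 (error at position 4)


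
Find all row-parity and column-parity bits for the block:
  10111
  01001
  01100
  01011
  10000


Row parities: 00011
Column parities: 01001

Row P: 00011, Col P: 01001, Corner: 0


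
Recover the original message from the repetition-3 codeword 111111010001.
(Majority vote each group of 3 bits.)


Groups: 111, 111, 010, 001
Majority votes: 1100

1100


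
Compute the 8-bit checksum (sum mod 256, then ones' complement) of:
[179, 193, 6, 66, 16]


Sum = 460 mod 256 = 204
Complement = 51

51


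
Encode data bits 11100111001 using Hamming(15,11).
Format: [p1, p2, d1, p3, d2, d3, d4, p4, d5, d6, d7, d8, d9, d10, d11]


Parity bits: p1=0, p2=1, p3=0, p4=0

011011000111001


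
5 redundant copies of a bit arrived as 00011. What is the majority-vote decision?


Ones: 2 out of 5
Threshold: 3

0 (2/5 voted 1)


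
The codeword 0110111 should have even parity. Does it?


Number of 1s: 5

No, parity error (5 ones)


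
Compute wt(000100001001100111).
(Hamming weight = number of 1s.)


Counting 1s in 000100001001100111

7


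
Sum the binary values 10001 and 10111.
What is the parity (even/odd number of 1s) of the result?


10001 = 17
10111 = 23
Sum = 40 = 101000
1s count = 2

even parity (2 ones in 101000)


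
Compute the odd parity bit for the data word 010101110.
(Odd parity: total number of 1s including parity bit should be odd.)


Number of 1s in data: 5
Parity bit: 0

0


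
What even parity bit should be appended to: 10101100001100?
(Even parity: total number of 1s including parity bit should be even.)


Number of 1s in data: 6
Parity bit: 0

0


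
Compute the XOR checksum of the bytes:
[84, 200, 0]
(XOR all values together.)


XOR chain: 84 ^ 200 ^ 0 = 156

156


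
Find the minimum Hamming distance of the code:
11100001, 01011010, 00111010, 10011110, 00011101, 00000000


Comparing all pairs, minimum distance: 2
Can detect 1 errors, correct 0 errors

2


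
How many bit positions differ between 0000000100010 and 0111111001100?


XOR: 0111111101110
Count of 1s: 10

10


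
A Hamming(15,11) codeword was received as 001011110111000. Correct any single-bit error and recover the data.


Syndrome = 2: error at position 2

Data: 11110111000 (corrected bit 2)


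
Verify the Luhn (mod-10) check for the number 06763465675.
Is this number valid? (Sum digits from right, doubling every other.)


Luhn sum = 47
47 mod 10 = 7

Invalid (Luhn sum mod 10 = 7)


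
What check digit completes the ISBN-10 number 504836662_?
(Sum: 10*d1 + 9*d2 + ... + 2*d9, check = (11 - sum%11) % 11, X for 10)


Weighted sum: 232
232 mod 11 = 1

Check digit: X


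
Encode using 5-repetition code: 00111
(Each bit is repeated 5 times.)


Each bit -> 5 copies

0000000000111111111111111


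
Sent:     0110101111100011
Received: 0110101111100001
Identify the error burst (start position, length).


XOR: 0000000000000010

Burst at position 14, length 1


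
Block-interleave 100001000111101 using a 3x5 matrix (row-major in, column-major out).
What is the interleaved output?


Matrix:
  10000
  10001
  11101
Read columns: 111001001000011

111001001000011


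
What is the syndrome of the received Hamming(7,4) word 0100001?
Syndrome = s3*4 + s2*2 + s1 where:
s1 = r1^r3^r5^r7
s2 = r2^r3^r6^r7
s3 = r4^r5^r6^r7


s1=1, s2=0, s3=1

Syndrome = 5 (error at position 5)


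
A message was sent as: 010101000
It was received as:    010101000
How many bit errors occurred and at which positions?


XOR: 000000000

0 errors (received matches sent)


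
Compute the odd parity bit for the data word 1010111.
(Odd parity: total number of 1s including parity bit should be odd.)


Number of 1s in data: 5
Parity bit: 0

0


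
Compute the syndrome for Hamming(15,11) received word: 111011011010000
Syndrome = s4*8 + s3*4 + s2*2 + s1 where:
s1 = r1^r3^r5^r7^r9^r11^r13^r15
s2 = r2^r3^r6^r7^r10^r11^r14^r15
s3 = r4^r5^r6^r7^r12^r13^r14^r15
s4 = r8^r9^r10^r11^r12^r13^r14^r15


s1=1, s2=0, s3=0, s4=1

Syndrome = 9 (error at position 9)


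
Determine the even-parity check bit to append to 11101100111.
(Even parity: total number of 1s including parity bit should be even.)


Number of 1s in data: 8
Parity bit: 0

0


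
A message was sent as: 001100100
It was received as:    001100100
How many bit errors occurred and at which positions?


XOR: 000000000

0 errors (received matches sent)


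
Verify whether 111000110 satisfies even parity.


Number of 1s: 5

No, parity error (5 ones)


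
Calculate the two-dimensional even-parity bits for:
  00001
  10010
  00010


Row parities: 101
Column parities: 10001

Row P: 101, Col P: 10001, Corner: 0


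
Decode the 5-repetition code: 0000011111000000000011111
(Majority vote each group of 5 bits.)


Groups: 00000, 11111, 00000, 00000, 11111
Majority votes: 01001

01001


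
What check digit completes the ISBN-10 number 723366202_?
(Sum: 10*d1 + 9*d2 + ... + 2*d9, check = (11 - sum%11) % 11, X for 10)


Weighted sum: 211
211 mod 11 = 2

Check digit: 9


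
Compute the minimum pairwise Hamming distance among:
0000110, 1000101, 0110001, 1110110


Comparing all pairs, minimum distance: 3
Can detect 2 errors, correct 1 errors

3


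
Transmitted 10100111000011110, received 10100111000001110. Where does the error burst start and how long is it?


XOR: 00000000000010000

Burst at position 12, length 1


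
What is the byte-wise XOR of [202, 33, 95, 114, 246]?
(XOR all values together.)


XOR chain: 202 ^ 33 ^ 95 ^ 114 ^ 246 = 48

48


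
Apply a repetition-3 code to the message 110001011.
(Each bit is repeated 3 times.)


Each bit -> 3 copies

111111000000000111000111111


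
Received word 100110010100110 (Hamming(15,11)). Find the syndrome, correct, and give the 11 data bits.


Syndrome = 1: error at position 1

Data: 01000100110 (corrected bit 1)


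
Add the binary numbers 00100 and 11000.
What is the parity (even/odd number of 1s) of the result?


00100 = 4
11000 = 24
Sum = 28 = 11100
1s count = 3

odd parity (3 ones in 11100)


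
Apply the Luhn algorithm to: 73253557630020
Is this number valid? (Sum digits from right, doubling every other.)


Luhn sum = 46
46 mod 10 = 6

Invalid (Luhn sum mod 10 = 6)


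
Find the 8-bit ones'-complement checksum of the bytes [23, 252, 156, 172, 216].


Sum = 819 mod 256 = 51
Complement = 204

204


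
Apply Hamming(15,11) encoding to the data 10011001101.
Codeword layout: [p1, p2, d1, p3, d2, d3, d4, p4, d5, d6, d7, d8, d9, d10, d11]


Parity bits: p1=1, p2=1, p3=0, p4=0

111000101001101


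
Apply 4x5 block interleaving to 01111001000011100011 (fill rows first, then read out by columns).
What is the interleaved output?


Matrix:
  01111
  00100
  00111
  00011
Read columns: 00001000111010111011

00001000111010111011


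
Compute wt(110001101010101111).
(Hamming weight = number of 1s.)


Counting 1s in 110001101010101111

11


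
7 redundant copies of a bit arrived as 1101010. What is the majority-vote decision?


Ones: 4 out of 7
Threshold: 4

1 (4/7 voted 1)


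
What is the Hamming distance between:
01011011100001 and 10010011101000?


XOR: 11001000001001
Count of 1s: 5

5


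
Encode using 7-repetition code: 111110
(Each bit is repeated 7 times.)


Each bit -> 7 copies

111111111111111111111111111111111110000000


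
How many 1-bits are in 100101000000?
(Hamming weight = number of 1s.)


Counting 1s in 100101000000

3


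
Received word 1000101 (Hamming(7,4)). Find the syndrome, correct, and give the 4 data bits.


Syndrome = 3: error at position 3

Data: 1101 (corrected bit 3)


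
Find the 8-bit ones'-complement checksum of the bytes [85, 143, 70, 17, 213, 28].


Sum = 556 mod 256 = 44
Complement = 211

211


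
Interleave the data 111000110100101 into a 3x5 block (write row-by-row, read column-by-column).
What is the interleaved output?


Matrix:
  11100
  01101
  00101
Read columns: 100110111000011

100110111000011


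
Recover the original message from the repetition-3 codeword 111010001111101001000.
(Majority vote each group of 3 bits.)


Groups: 111, 010, 001, 111, 101, 001, 000
Majority votes: 1001100

1001100


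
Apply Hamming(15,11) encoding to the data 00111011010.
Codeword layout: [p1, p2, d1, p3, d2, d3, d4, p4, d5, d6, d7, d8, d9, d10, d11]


Parity bits: p1=1, p2=0, p3=0, p4=0

100001101011010


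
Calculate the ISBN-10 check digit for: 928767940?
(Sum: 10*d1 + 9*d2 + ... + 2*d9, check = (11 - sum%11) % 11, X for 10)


Weighted sum: 340
340 mod 11 = 10

Check digit: 1


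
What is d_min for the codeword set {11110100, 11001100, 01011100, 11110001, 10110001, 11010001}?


Comparing all pairs, minimum distance: 1
Can detect 0 errors, correct 0 errors

1


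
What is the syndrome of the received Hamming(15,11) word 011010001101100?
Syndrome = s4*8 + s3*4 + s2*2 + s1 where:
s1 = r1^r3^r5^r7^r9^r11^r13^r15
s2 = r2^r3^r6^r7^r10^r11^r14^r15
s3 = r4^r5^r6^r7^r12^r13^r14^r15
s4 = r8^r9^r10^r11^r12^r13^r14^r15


s1=0, s2=1, s3=1, s4=0

Syndrome = 6 (error at position 6)


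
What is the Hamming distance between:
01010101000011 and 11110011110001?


XOR: 10100110110010
Count of 1s: 7

7


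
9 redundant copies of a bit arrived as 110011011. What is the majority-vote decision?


Ones: 6 out of 9
Threshold: 5

1 (6/9 voted 1)


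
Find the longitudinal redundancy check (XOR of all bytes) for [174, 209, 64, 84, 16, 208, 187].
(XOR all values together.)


XOR chain: 174 ^ 209 ^ 64 ^ 84 ^ 16 ^ 208 ^ 187 = 16

16


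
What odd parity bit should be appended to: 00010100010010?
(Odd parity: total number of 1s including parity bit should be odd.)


Number of 1s in data: 4
Parity bit: 1

1


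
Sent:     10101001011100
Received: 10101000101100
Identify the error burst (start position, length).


XOR: 00000001110000

Burst at position 7, length 3


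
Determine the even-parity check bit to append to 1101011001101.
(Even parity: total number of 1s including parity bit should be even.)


Number of 1s in data: 8
Parity bit: 0

0


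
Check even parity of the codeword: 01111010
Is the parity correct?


Number of 1s: 5

No, parity error (5 ones)


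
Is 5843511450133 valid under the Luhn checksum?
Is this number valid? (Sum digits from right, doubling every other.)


Luhn sum = 53
53 mod 10 = 3

Invalid (Luhn sum mod 10 = 3)


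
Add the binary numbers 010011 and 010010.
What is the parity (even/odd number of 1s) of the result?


010011 = 19
010010 = 18
Sum = 37 = 100101
1s count = 3

odd parity (3 ones in 100101)


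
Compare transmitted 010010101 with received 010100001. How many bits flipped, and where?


XOR: 000110100

3 error(s) at position(s): 3, 4, 6


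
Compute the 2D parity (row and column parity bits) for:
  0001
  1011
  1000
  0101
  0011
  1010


Row parities: 111000
Column parities: 1110

Row P: 111000, Col P: 1110, Corner: 1


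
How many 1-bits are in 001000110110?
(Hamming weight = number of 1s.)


Counting 1s in 001000110110

5


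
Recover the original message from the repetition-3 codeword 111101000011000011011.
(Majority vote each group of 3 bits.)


Groups: 111, 101, 000, 011, 000, 011, 011
Majority votes: 1101011

1101011


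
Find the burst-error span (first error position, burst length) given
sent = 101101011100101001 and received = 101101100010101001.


XOR: 000000111110000000

Burst at position 6, length 5


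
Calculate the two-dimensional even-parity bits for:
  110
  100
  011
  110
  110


Row parities: 01000
Column parities: 001

Row P: 01000, Col P: 001, Corner: 1


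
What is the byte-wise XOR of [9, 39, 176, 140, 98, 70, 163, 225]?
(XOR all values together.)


XOR chain: 9 ^ 39 ^ 176 ^ 140 ^ 98 ^ 70 ^ 163 ^ 225 = 116

116


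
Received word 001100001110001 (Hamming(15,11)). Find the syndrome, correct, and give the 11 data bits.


Syndrome = 0: no error detected

Data: 10001110001 (no errors)


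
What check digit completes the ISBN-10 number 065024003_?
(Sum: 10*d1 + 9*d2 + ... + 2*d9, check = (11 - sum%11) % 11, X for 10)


Weighted sum: 132
132 mod 11 = 0

Check digit: 0


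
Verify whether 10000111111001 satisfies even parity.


Number of 1s: 8

Yes, parity is correct (8 ones)


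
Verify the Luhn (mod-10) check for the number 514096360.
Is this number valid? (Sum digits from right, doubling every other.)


Luhn sum = 29
29 mod 10 = 9

Invalid (Luhn sum mod 10 = 9)


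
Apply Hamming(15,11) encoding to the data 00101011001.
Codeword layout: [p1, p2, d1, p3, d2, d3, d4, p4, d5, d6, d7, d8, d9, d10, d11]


Parity bits: p1=1, p2=1, p3=1, p4=0

110101001011001


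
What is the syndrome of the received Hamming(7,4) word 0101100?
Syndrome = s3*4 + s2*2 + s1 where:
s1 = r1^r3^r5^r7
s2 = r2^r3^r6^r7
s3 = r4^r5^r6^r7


s1=1, s2=1, s3=0

Syndrome = 3 (error at position 3)


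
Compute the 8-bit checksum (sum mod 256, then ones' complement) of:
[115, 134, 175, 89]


Sum = 513 mod 256 = 1
Complement = 254

254


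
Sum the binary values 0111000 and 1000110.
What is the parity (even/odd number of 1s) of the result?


0111000 = 56
1000110 = 70
Sum = 126 = 1111110
1s count = 6

even parity (6 ones in 1111110)


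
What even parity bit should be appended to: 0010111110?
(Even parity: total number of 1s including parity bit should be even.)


Number of 1s in data: 6
Parity bit: 0

0


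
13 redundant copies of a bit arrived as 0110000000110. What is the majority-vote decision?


Ones: 4 out of 13
Threshold: 7

0 (4/13 voted 1)


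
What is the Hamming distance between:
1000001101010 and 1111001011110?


XOR: 0111000110100
Count of 1s: 6

6


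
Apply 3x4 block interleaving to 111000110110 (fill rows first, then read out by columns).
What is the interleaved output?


Matrix:
  1110
  0011
  0110
Read columns: 100101111010

100101111010


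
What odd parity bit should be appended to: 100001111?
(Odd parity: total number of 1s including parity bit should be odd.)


Number of 1s in data: 5
Parity bit: 0

0


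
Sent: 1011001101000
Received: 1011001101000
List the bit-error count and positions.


XOR: 0000000000000

0 errors (received matches sent)


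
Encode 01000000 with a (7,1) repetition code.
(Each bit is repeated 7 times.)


Each bit -> 7 copies

00000001111111000000000000000000000000000000000000000000


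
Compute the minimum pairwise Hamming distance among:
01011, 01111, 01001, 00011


Comparing all pairs, minimum distance: 1
Can detect 0 errors, correct 0 errors

1


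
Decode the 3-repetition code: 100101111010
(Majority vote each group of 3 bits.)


Groups: 100, 101, 111, 010
Majority votes: 0110

0110


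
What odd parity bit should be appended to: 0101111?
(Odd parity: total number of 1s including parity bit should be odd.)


Number of 1s in data: 5
Parity bit: 0

0


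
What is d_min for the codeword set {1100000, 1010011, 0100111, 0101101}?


Comparing all pairs, minimum distance: 2
Can detect 1 errors, correct 0 errors

2


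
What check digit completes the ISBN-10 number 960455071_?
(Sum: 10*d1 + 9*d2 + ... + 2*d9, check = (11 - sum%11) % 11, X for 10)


Weighted sum: 250
250 mod 11 = 8

Check digit: 3


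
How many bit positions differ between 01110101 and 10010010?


XOR: 11100111
Count of 1s: 6

6


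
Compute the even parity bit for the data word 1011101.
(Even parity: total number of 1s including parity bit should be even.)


Number of 1s in data: 5
Parity bit: 1

1


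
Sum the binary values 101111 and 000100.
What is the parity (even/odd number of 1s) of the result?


101111 = 47
000100 = 4
Sum = 51 = 110011
1s count = 4

even parity (4 ones in 110011)


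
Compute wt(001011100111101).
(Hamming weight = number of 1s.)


Counting 1s in 001011100111101

9


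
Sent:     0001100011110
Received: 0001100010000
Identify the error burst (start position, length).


XOR: 0000000001110

Burst at position 9, length 3


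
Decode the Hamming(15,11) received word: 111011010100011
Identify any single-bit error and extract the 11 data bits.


Syndrome = 0: no error detected

Data: 11100100011 (no errors)


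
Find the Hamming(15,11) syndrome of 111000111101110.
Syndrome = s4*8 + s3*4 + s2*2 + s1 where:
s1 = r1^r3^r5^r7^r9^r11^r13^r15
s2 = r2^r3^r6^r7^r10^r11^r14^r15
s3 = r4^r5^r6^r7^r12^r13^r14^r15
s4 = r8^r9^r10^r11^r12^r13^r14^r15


s1=1, s2=1, s3=0, s4=0

Syndrome = 3 (error at position 3)


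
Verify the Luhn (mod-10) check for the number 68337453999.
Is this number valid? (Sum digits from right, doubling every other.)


Luhn sum = 75
75 mod 10 = 5

Invalid (Luhn sum mod 10 = 5)


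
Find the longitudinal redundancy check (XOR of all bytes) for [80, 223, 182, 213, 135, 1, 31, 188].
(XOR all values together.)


XOR chain: 80 ^ 223 ^ 182 ^ 213 ^ 135 ^ 1 ^ 31 ^ 188 = 201

201


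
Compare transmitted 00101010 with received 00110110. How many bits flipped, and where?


XOR: 00011100

3 error(s) at position(s): 3, 4, 5


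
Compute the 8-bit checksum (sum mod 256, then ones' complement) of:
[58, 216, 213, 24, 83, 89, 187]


Sum = 870 mod 256 = 102
Complement = 153

153


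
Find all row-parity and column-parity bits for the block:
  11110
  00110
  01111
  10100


Row parities: 0000
Column parities: 00011

Row P: 0000, Col P: 00011, Corner: 0


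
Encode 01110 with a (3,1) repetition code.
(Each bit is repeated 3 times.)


Each bit -> 3 copies

000111111111000


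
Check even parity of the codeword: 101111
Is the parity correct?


Number of 1s: 5

No, parity error (5 ones)


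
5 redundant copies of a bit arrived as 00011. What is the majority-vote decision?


Ones: 2 out of 5
Threshold: 3

0 (2/5 voted 1)


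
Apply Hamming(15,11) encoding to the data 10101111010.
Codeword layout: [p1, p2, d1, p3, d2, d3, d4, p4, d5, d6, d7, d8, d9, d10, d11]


Parity bits: p1=1, p2=1, p3=1, p4=1

111101011111010


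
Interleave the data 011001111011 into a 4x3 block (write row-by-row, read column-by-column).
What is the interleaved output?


Matrix:
  011
  001
  111
  011
Read columns: 001010111111

001010111111


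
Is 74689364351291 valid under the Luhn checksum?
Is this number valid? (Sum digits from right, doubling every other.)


Luhn sum = 64
64 mod 10 = 4

Invalid (Luhn sum mod 10 = 4)


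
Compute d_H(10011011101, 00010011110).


XOR: 10001000011
Count of 1s: 4

4


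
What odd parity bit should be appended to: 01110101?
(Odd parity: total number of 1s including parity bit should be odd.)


Number of 1s in data: 5
Parity bit: 0

0


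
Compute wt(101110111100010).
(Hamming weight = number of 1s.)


Counting 1s in 101110111100010

9


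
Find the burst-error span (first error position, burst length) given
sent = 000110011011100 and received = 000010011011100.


XOR: 000100000000000

Burst at position 3, length 1


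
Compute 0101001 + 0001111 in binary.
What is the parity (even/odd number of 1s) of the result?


0101001 = 41
0001111 = 15
Sum = 56 = 111000
1s count = 3

odd parity (3 ones in 111000)


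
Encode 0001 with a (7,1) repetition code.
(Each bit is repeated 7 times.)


Each bit -> 7 copies

0000000000000000000001111111


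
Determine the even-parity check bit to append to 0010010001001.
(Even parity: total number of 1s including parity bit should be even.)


Number of 1s in data: 4
Parity bit: 0

0


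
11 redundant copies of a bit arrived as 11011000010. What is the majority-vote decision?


Ones: 5 out of 11
Threshold: 6

0 (5/11 voted 1)


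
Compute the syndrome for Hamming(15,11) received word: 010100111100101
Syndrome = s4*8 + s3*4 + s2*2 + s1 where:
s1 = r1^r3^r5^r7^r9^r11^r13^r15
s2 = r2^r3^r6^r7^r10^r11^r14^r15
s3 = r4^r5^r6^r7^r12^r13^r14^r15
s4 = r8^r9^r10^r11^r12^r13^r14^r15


s1=0, s2=0, s3=0, s4=1

Syndrome = 8 (error at position 8)


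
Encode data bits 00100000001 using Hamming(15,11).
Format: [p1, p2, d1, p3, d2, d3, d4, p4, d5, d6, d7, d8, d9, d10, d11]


Parity bits: p1=1, p2=0, p3=0, p4=1

100001010000001


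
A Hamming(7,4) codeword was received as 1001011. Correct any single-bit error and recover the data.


Syndrome = 4: error at position 4

Data: 0011 (corrected bit 4)


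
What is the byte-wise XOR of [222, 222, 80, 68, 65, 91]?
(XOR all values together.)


XOR chain: 222 ^ 222 ^ 80 ^ 68 ^ 65 ^ 91 = 14

14


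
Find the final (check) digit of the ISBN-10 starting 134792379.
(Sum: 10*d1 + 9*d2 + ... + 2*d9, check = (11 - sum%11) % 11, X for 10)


Weighted sum: 233
233 mod 11 = 2

Check digit: 9


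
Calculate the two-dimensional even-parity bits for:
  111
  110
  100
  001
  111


Row parities: 10111
Column parities: 011

Row P: 10111, Col P: 011, Corner: 0


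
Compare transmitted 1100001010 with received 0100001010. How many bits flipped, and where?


XOR: 1000000000

1 error(s) at position(s): 0


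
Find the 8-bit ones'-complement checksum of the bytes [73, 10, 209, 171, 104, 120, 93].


Sum = 780 mod 256 = 12
Complement = 243

243


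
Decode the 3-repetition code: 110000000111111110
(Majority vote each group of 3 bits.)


Groups: 110, 000, 000, 111, 111, 110
Majority votes: 100111

100111


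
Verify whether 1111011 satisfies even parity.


Number of 1s: 6

Yes, parity is correct (6 ones)


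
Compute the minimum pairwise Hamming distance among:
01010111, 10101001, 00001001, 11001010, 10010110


Comparing all pairs, minimum distance: 2
Can detect 1 errors, correct 0 errors

2


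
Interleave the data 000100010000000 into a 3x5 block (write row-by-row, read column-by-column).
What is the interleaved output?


Matrix:
  00010
  00100
  00000
Read columns: 000000010100000

000000010100000


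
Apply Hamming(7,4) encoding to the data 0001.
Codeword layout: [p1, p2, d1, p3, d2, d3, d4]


Parity bits: p1=1, p2=1, p3=1

1101001


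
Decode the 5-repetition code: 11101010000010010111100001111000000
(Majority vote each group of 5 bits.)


Groups: 11101, 01000, 00100, 10111, 10000, 11110, 00000
Majority votes: 1001010

1001010


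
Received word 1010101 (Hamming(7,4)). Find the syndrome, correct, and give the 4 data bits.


Syndrome = 0: no error detected

Data: 1101 (no errors)


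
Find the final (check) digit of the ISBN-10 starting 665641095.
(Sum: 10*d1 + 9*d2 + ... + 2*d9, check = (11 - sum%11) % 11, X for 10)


Weighted sum: 262
262 mod 11 = 9

Check digit: 2


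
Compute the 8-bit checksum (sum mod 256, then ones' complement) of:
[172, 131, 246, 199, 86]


Sum = 834 mod 256 = 66
Complement = 189

189


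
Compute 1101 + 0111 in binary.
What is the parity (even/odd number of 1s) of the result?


1101 = 13
0111 = 7
Sum = 20 = 10100
1s count = 2

even parity (2 ones in 10100)


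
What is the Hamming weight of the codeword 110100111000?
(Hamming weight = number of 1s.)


Counting 1s in 110100111000

6


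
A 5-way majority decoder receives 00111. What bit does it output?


Ones: 3 out of 5
Threshold: 3

1 (3/5 voted 1)


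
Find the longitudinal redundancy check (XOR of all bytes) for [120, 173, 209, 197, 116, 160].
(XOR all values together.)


XOR chain: 120 ^ 173 ^ 209 ^ 197 ^ 116 ^ 160 = 21

21
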